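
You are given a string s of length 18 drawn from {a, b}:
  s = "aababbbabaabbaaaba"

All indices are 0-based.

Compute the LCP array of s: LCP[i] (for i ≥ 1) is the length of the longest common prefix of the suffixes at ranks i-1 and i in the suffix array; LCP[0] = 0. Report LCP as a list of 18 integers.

[0, 1, 2, 4, 3, 1, 3, 3, 2, 3, 0, 2, 3, 2, 3, 1, 3, 2]

sorted suffixes:
  #0 SA[0]=17  'a'
  #1 SA[1]=13  'aaaba'
  #2 SA[2]=14  'aaba'
  #3 SA[3]=0  'aababbbabaabbaaaba'
  #4 SA[4]=9  'aabbaaaba'
  #5 SA[5]=15  'aba'
  #6 SA[6]=7  'abaabbaaaba'
  #7 SA[7]=1  'ababbbabaabbaaaba'
  #8 SA[8]=10  'abbaaaba'
  #9 SA[9]=3  'abbbabaabbaaaba'
  #10 SA[10]=16  'ba'
  #11 SA[11]=12  'baaaba'
  #12 SA[12]=8  'baabbaaaba'
  #13 SA[13]=6  'babaabbaaaba'
  #14 SA[14]=2  'babbbabaabbaaaba'
  #15 SA[15]=11  'bbaaaba'
  #16 SA[16]=5  'bbabaabbaaaba'
  #17 SA[17]=4  'bbbabaabbaaaba'

SA = [17, 13, 14, 0, 9, 15, 7, 1, 10, 3, 16, 12, 8, 6, 2, 11, 5, 4]
[i] adj suffixes → lcp
  [1] 17/13 → 1 ('a')
  [2] 13/14 → 2 ('aa')
  [3] 14/0 → 4 ('aaba')
  [4] 0/9 → 3 ('aab')
  [5] 9/15 → 1 ('a')
  [6] 15/7 → 3 ('aba')
  [7] 7/1 → 3 ('aba')
  [8] 1/10 → 2 ('ab')
  [9] 10/3 → 3 ('abb')
  [10] 3/16 → 0 ('')
  [11] 16/12 → 2 ('ba')
  [12] 12/8 → 3 ('baa')
  [13] 8/6 → 2 ('ba')
  [14] 6/2 → 3 ('bab')
  [15] 2/11 → 1 ('b')
  [16] 11/5 → 3 ('bba')
  [17] 5/4 → 2 ('bb')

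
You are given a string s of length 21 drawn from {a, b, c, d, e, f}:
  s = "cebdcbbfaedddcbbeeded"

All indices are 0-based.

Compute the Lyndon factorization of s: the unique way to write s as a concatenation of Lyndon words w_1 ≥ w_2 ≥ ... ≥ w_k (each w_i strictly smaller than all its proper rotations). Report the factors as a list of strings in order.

["ce", "bdc", "bbf", "aedddcbbeeded"]

emit factor 1: 'ce' (i=0, period=2)
emit factor 2: 'bdc' (i=2, period=3)
emit factor 3: 'bbf' (i=5, period=3)
emit factor 4: 'aedddcbbeeded' (i=8, period=13)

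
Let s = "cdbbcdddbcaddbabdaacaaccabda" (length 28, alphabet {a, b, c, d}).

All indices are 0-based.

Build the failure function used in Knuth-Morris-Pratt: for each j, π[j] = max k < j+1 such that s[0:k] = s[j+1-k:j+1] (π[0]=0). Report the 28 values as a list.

π[0] = 0
j=1 s[j]='d': π[1]=0 (border '')
j=2 s[j]='b': π[2]=0 (border '')
j=3 s[j]='b': π[3]=0 (border '')
j=4 s[j]='c': π[4]=1 (border 'c')
j=5 s[j]='d': π[5]=2 (border 'cd')
j=6 s[j]='d': k: 2→0; π[6]=0 (border '')
j=7 s[j]='d': π[7]=0 (border '')
j=8 s[j]='b': π[8]=0 (border '')
j=9 s[j]='c': π[9]=1 (border 'c')
j=10 s[j]='a': k: 1→0; π[10]=0 (border '')
j=11 s[j]='d': π[11]=0 (border '')
j=12 s[j]='d': π[12]=0 (border '')
j=13 s[j]='b': π[13]=0 (border '')
j=14 s[j]='a': π[14]=0 (border '')
j=15 s[j]='b': π[15]=0 (border '')
j=16 s[j]='d': π[16]=0 (border '')
j=17 s[j]='a': π[17]=0 (border '')
j=18 s[j]='a': π[18]=0 (border '')
j=19 s[j]='c': π[19]=1 (border 'c')
j=20 s[j]='a': k: 1→0; π[20]=0 (border '')
j=21 s[j]='a': π[21]=0 (border '')
j=22 s[j]='c': π[22]=1 (border 'c')
j=23 s[j]='c': k: 1→0; π[23]=1 (border 'c')
j=24 s[j]='a': k: 1→0; π[24]=0 (border '')
j=25 s[j]='b': π[25]=0 (border '')
j=26 s[j]='d': π[26]=0 (border '')
j=27 s[j]='a': π[27]=0 (border '')

[0, 0, 0, 0, 1, 2, 0, 0, 0, 1, 0, 0, 0, 0, 0, 0, 0, 0, 0, 1, 0, 0, 1, 1, 0, 0, 0, 0]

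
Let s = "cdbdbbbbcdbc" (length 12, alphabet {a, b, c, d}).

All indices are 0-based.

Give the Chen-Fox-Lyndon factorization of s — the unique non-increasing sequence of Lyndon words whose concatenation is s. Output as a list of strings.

emit factor 1: 'cd' (i=0, period=2)
emit factor 2: 'bd' (i=2, period=2)
emit factor 3: 'bbbbcdbc' (i=4, period=8)

["cd", "bd", "bbbbcdbc"]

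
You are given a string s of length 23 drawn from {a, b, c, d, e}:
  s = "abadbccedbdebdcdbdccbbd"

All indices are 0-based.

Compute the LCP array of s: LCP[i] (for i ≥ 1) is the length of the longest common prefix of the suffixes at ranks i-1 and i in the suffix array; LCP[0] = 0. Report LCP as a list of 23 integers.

rank→(start, suffix):
  0 → (0, 'abadbccedbdebdcdbdccbbd')
  1 → (2, 'adbccedbdebdcdbdccbbd')
  2 → (1, 'badbccedbdebdcdbdccbbd')
  3 → (20, 'bbd')
  4 → (4, 'bccedbdebdcdbdccbbd')
  5 → (21, 'bd')
  6 → (16, 'bdccbbd')
  7 → (12, 'bdcdbdccbbd')
  8 → (9, 'bdebdcdbdccbbd')
  9 → (19, 'cbbd')
  10 → (18, 'ccbbd')
  11 → (5, 'ccedbdebdcdbdccbbd')
  12 → (14, 'cdbdccbbd')
  13 → (6, 'cedbdebdcdbdccbbd')
  14 → (22, 'd')
  15 → (3, 'dbccedbdebdcdbdccbbd')
  16 → (15, 'dbdccbbd')
  17 → (8, 'dbdebdcdbdccbbd')
  18 → (17, 'dccbbd')
  19 → (13, 'dcdbdccbbd')
  20 → (10, 'debdcdbdccbbd')
  21 → (11, 'ebdcdbdccbbd')
  22 → (7, 'edbdebdcdbdccbbd')

SA = [0, 2, 1, 20, 4, 21, 16, 12, 9, 19, 18, 5, 14, 6, 22, 3, 15, 8, 17, 13, 10, 11, 7]
rank  pair      lcp
   1  s[0:],s[2:]  1  'a'
   2  s[2:],s[1:]  0  ''
   3  s[1:],s[20:]  1  'b'
   4  s[20:],s[4:]  1  'b'
   5  s[4:],s[21:]  1  'b'
   6  s[21:],s[16:]  2  'bd'
   7  s[16:],s[12:]  3  'bdc'
   8  s[12:],s[9:]  2  'bd'
   9  s[9:],s[19:]  0  ''
  10  s[19:],s[18:]  1  'c'
  11  s[18:],s[5:]  2  'cc'
  12  s[5:],s[14:]  1  'c'
  13  s[14:],s[6:]  1  'c'
  14  s[6:],s[22:]  0  ''
  15  s[22:],s[3:]  1  'd'
  16  s[3:],s[15:]  2  'db'
  17  s[15:],s[8:]  3  'dbd'
  18  s[8:],s[17:]  1  'd'
  19  s[17:],s[13:]  2  'dc'
  20  s[13:],s[10:]  1  'd'
  21  s[10:],s[11:]  0  ''
  22  s[11:],s[7:]  1  'e'

[0, 1, 0, 1, 1, 1, 2, 3, 2, 0, 1, 2, 1, 1, 0, 1, 2, 3, 1, 2, 1, 0, 1]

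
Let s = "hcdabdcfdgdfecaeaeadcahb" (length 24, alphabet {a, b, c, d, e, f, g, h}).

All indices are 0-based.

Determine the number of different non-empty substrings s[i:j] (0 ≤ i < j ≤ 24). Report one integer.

rank | idx | suffix
   0 |   3 | abdcfdgdfecaeaeadcahb
   1 |  18 | adcahb
   2 |  16 | aeadcahb
   3 |  14 | aeaeadcahb
   4 |  21 | ahb
   5 |  23 | b
   6 |   4 | bdcfdgdfecaeaeadcahb
   7 |  13 | caeaeadcahb
   8 |  20 | cahb
   9 |   1 | cdabdcfdgdfecaeaeadcahb
  10 |   6 | cfdgdfecaeaeadcahb
  11 |   2 | dabdcfdgdfecaeaeadcahb
  12 |  19 | dcahb
  13 |   5 | dcfdgdfecaeaeadcahb
  14 |  10 | dfecaeaeadcahb
  15 |   8 | dgdfecaeaeadcahb
  16 |  17 | eadcahb
  17 |  15 | eaeadcahb
  18 |  12 | ecaeaeadcahb
  19 |   7 | fdgdfecaeaeadcahb
  20 |  11 | fecaeaeadcahb
  21 |   9 | gdfecaeaeadcahb
  22 |  22 | hb
  23 |   0 | hcdabdcfdgdfecaeaeadcahb

SA = [3, 18, 16, 14, 21, 23, 4, 13, 20, 1, 6, 2, 19, 5, 10, 8, 17, 15, 12, 7, 11, 9, 22, 0]
i: (SA[i-1],SA[i]) lcp shared
  1: (3,18) 1 'a'
  2: (18,16) 1 'a'
  3: (16,14) 3 'aea'
  4: (14,21) 1 'a'
  5: (21,23) 0 ''
  6: (23,4) 1 'b'
  7: (4,13) 0 ''
  8: (13,20) 2 'ca'
  9: (20,1) 1 'c'
  10: (1,6) 1 'c'
  11: (6,2) 0 ''
  12: (2,19) 1 'd'
  13: (19,5) 2 'dc'
  14: (5,10) 1 'd'
  15: (10,8) 1 'd'
  16: (8,17) 0 ''
  17: (17,15) 2 'ea'
  18: (15,12) 1 'e'
  19: (12,7) 0 ''
  20: (7,11) 1 'f'
  21: (11,9) 0 ''
  22: (9,22) 0 ''
  23: (22,0) 1 'h'

n(n+1)/2 = 24·25/2 = 300
Σ LCP = 0 + 1 + 1 + 3 + 1 + 0 + 1 + 0 + 2 + 1 + 1 + 0 + 1 + 2 + 1 + 1 + 0 + 2 + 1 + 0 + 1 + 0 + 0 + 1 = 21
distinct = 300 − 21 = 279

279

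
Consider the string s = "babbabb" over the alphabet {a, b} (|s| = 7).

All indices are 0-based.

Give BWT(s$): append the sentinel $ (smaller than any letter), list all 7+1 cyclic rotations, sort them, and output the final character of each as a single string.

rank  rotation  last
    0  $babbabb  b
    1  abb$babb  b
    2  abbabb$b  b
    3  b$babbab  b
    4  babb$bab  b
    5  babbabb$  $
    6  bb$babba  a
    7  bbabb$ba  a

bbbbb$aa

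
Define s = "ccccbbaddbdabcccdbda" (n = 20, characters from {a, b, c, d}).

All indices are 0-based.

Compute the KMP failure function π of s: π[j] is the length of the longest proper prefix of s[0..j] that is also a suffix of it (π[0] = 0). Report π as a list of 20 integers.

[0, 1, 2, 3, 0, 0, 0, 0, 0, 0, 0, 0, 0, 1, 2, 3, 0, 0, 0, 0]

π[0] = 0
j=1 s[j]='c': π[1]=1 (border 'c')
j=2 s[j]='c': π[2]=2 (border 'cc')
j=3 s[j]='c': π[3]=3 (border 'ccc')
j=4 s[j]='b': k: 3→2→1→0; π[4]=0 (border '')
j=5 s[j]='b': π[5]=0 (border '')
j=6 s[j]='a': π[6]=0 (border '')
j=7 s[j]='d': π[7]=0 (border '')
j=8 s[j]='d': π[8]=0 (border '')
j=9 s[j]='b': π[9]=0 (border '')
j=10 s[j]='d': π[10]=0 (border '')
j=11 s[j]='a': π[11]=0 (border '')
j=12 s[j]='b': π[12]=0 (border '')
j=13 s[j]='c': π[13]=1 (border 'c')
j=14 s[j]='c': π[14]=2 (border 'cc')
j=15 s[j]='c': π[15]=3 (border 'ccc')
j=16 s[j]='d': k: 3→2→1→0; π[16]=0 (border '')
j=17 s[j]='b': π[17]=0 (border '')
j=18 s[j]='d': π[18]=0 (border '')
j=19 s[j]='a': π[19]=0 (border '')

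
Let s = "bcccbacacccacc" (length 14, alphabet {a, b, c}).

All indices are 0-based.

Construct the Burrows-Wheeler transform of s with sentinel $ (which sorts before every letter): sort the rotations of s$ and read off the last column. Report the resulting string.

rank  rotation         last
    0  $bcccbacacccacc  c
    1  acacccacc$bcccb  b
    2  acc$bcccbacaccc  c
    3  acccacc$bcccbac  c
    4  bacacccacc$bccc  c
    5  bcccbacacccacc$  $
    6  c$bcccbacacccac  c
    7  cacc$bcccbacacc  c
    8  cacccacc$bcccba  a
    9  cbacacccacc$bcc  c
   10  cc$bcccbacaccca  a
   11  ccacc$bcccbacac  c
   12  ccbacacccacc$bc  c
   13  cccacc$bcccbaca  a
   14  cccbacacccacc$b  b

cbccc$ccacaccab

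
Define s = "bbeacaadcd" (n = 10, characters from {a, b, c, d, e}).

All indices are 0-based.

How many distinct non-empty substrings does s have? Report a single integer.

rank | idx | suffix
   0 |   5 | aadcd
   1 |   3 | acaadcd
   2 |   6 | adcd
   3 |   0 | bbeacaadcd
   4 |   1 | beacaadcd
   5 |   4 | caadcd
   6 |   8 | cd
   7 |   9 | d
   8 |   7 | dcd
   9 |   2 | eacaadcd

SA = [5, 3, 6, 0, 1, 4, 8, 9, 7, 2]
[i] adj suffixes → lcp
  [1] 5/3 → 1 ('a')
  [2] 3/6 → 1 ('a')
  [3] 6/0 → 0 ('')
  [4] 0/1 → 1 ('b')
  [5] 1/4 → 0 ('')
  [6] 4/8 → 1 ('c')
  [7] 8/9 → 0 ('')
  [8] 9/7 → 1 ('d')
  [9] 7/2 → 0 ('')

n(n+1)/2 = 10·11/2 = 55
Σ LCP = 0 + 1 + 1 + 0 + 1 + 0 + 1 + 0 + 1 + 0 = 5
distinct = 55 − 5 = 50

50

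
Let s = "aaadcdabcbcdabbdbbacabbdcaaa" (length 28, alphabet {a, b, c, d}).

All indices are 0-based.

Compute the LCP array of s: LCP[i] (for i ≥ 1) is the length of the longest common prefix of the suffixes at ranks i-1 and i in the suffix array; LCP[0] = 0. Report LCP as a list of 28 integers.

[0, 1, 2, 3, 2, 1, 4, 2, 1, 1, 0, 1, 2, 3, 1, 2, 1, 2, 0, 2, 1, 1, 4, 0, 3, 1, 1, 2]

rank | idx | suffix
   0 |  27 | a
   1 |  26 | aa
   2 |  25 | aaa
   3 |   0 | aaadcdabcbcdabbdbbacabbdcaaa
   4 |   1 | aadcdabcbcdabbdbbacabbdcaaa
   5 |  12 | abbdbbacabbdcaaa
   6 |  20 | abbdcaaa
   7 |   6 | abcbcdabbdbbacabbdcaaa
   8 |  18 | acabbdcaaa
   9 |   2 | adcdabcbcdabbdbbacabbdcaaa
  10 |  17 | bacabbdcaaa
  11 |  16 | bbacabbdcaaa
  12 |  13 | bbdbbacabbdcaaa
  13 |  21 | bbdcaaa
  14 |   7 | bcbcdabbdbbacabbdcaaa
  15 |   9 | bcdabbdbbacabbdcaaa
  16 |  14 | bdbbacabbdcaaa
  17 |  22 | bdcaaa
  18 |  24 | caaa
  19 |  19 | cabbdcaaa
  20 |   8 | cbcdabbdbbacabbdcaaa
  21 |  10 | cdabbdbbacabbdcaaa
  22 |   4 | cdabcbcdabbdbbacabbdcaaa
  23 |  11 | dabbdbbacabbdcaaa
  24 |   5 | dabcbcdabbdbbacabbdcaaa
  25 |  15 | dbbacabbdcaaa
  26 |  23 | dcaaa
  27 |   3 | dcdabcbcdabbdbbacabbdcaaa

SA = [27, 26, 25, 0, 1, 12, 20, 6, 18, 2, 17, 16, 13, 21, 7, 9, 14, 22, 24, 19, 8, 10, 4, 11, 5, 15, 23, 3]
rank  pair      lcp
   1  s[27:],s[26:]  1  'a'
   2  s[26:],s[25:]  2  'aa'
   3  s[25:],s[0:]  3  'aaa'
   4  s[0:],s[1:]  2  'aa'
   5  s[1:],s[12:]  1  'a'
   6  s[12:],s[20:]  4  'abbd'
   7  s[20:],s[6:]  2  'ab'
   8  s[6:],s[18:]  1  'a'
   9  s[18:],s[2:]  1  'a'
  10  s[2:],s[17:]  0  ''
  11  s[17:],s[16:]  1  'b'
  12  s[16:],s[13:]  2  'bb'
  13  s[13:],s[21:]  3  'bbd'
  14  s[21:],s[7:]  1  'b'
  15  s[7:],s[9:]  2  'bc'
  16  s[9:],s[14:]  1  'b'
  17  s[14:],s[22:]  2  'bd'
  18  s[22:],s[24:]  0  ''
  19  s[24:],s[19:]  2  'ca'
  20  s[19:],s[8:]  1  'c'
  21  s[8:],s[10:]  1  'c'
  22  s[10:],s[4:]  4  'cdab'
  23  s[4:],s[11:]  0  ''
  24  s[11:],s[5:]  3  'dab'
  25  s[5:],s[15:]  1  'd'
  26  s[15:],s[23:]  1  'd'
  27  s[23:],s[3:]  2  'dc'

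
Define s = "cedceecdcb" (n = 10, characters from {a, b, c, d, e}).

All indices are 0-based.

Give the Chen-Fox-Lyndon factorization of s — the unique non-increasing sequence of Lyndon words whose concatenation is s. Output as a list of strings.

emit factor 1: 'cedcee' (i=0, period=6)
emit factor 2: 'cd' (i=6, period=2)
emit factor 3: 'c' (i=8, period=1)
emit factor 4: 'b' (i=9, period=1)

["cedcee", "cd", "c", "b"]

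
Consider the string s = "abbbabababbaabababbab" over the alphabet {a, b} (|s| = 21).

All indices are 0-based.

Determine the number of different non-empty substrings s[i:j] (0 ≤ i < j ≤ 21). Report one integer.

165

sorted suffixes:
  #0 SA[0]=11  'aabababbab'
  #1 SA[1]=19  'ab'
  #2 SA[2]=4  'abababbaabababbab'
  #3 SA[3]=12  'abababbab'
  #4 SA[4]=6  'ababbaabababbab'
  #5 SA[5]=14  'ababbab'
  #6 SA[6]=8  'abbaabababbab'
  #7 SA[7]=16  'abbab'
  #8 SA[8]=0  'abbbabababbaabababbab'
  #9 SA[9]=20  'b'
  #10 SA[10]=10  'baabababbab'
  #11 SA[11]=18  'bab'
  #12 SA[12]=3  'babababbaabababbab'
  #13 SA[13]=5  'bababbaabababbab'
  #14 SA[14]=13  'bababbab'
  #15 SA[15]=7  'babbaabababbab'
  #16 SA[16]=15  'babbab'
  #17 SA[17]=9  'bbaabababbab'
  #18 SA[18]=17  'bbab'
  #19 SA[19]=2  'bbabababbaabababbab'
  #20 SA[20]=1  'bbbabababbaabababbab'

SA = [11, 19, 4, 12, 6, 14, 8, 16, 0, 20, 10, 18, 3, 5, 13, 7, 15, 9, 17, 2, 1]
[i] adj suffixes → lcp
  [1] 11/19 → 1 ('a')
  [2] 19/4 → 2 ('ab')
  [3] 4/12 → 8 ('abababba')
  [4] 12/6 → 4 ('abab')
  [5] 6/14 → 6 ('ababba')
  [6] 14/8 → 2 ('ab')
  [7] 8/16 → 4 ('abba')
  [8] 16/0 → 3 ('abb')
  [9] 0/20 → 0 ('')
  [10] 20/10 → 1 ('b')
  [11] 10/18 → 2 ('ba')
  [12] 18/3 → 3 ('bab')
  [13] 3/5 → 5 ('babab')
  [14] 5/13 → 7 ('bababba')
  [15] 13/7 → 3 ('bab')
  [16] 7/15 → 5 ('babba')
  [17] 15/9 → 1 ('b')
  [18] 9/17 → 3 ('bba')
  [19] 17/2 → 4 ('bbab')
  [20] 2/1 → 2 ('bb')

n(n+1)/2 = 21·22/2 = 231
Σ LCP = 0 + 1 + 2 + 8 + 4 + 6 + 2 + 4 + 3 + 0 + 1 + 2 + 3 + 5 + 7 + 3 + 5 + 1 + 3 + 4 + 2 = 66
distinct = 231 − 66 = 165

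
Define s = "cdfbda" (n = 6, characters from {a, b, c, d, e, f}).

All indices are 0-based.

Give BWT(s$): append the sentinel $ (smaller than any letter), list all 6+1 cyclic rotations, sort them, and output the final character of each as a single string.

rank  rotation last
    0  $cdfbda  a
    1  a$cdfbd  d
    2  bda$cdf  f
    3  cdfbda$  $
    4  da$cdfb  b
    5  dfbda$c  c
    6  fbda$cd  d

adf$bcd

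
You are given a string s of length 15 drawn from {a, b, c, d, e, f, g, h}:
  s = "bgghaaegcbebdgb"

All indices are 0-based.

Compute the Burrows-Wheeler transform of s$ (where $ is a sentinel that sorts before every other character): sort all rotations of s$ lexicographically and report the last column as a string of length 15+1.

bhagec$gbbadebgg

rank  rotation          last
    0  $bgghaaegcbebdgb  b
    1  aaegcbebdgb$bggh  h
    2  aegcbebdgb$bggha  a
    3  b$bgghaaegcbebdg  g
    4  bdgb$bgghaaegcbe  e
    5  bebdgb$bgghaaegc  c
    6  bgghaaegcbebdgb$  $
    7  cbebdgb$bgghaaeg  g
    8  dgb$bgghaaegcbeb  b
    9  ebdgb$bgghaaegcb  b
   10  egcbebdgb$bgghaa  a
   11  gb$bgghaaegcbebd  d
   12  gcbebdgb$bgghaae  e
   13  gghaaegcbebdgb$b  b
   14  ghaaegcbebdgb$bg  g
   15  haaegcbebdgb$bgg  g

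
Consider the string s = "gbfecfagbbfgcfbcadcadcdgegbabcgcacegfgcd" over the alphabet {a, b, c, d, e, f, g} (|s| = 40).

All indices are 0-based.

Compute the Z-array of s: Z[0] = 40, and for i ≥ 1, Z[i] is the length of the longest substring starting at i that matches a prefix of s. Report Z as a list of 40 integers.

[40, 0, 0, 0, 0, 0, 0, 2, 0, 0, 0, 1, 0, 0, 0, 0, 0, 0, 0, 0, 0, 0, 0, 1, 0, 2, 0, 0, 0, 0, 1, 0, 0, 0, 0, 1, 0, 1, 0, 0]

Z[0]=40
i=1: outside box; Z[1]=0
i=2: outside box; Z[2]=0
i=3: outside box; Z[3]=0
i=4: outside box; Z[4]=0
i=5: outside box; Z[5]=0
i=6: outside box; Z[6]=0
i=7: outside box; Z[7]=2 scan→box=[7,9)
i=8: min(r-i=1, Z[1]=0)=0; Z[8]=0
i=9: outside box; Z[9]=0
i=10: outside box; Z[10]=0
i=11: outside box; Z[11]=1 scan→box=[11,12)
i=12: outside box; Z[12]=0
i=13: outside box; Z[13]=0
i=14: outside box; Z[14]=0
i=15: outside box; Z[15]=0
i=16: outside box; Z[16]=0
i=17: outside box; Z[17]=0
i=18: outside box; Z[18]=0
i=19: outside box; Z[19]=0
i=20: outside box; Z[20]=0
i=21: outside box; Z[21]=0
i=22: outside box; Z[22]=0
i=23: outside box; Z[23]=1 scan→box=[23,24)
i=24: outside box; Z[24]=0
i=25: outside box; Z[25]=2 scan→box=[25,27)
i=26: min(r-i=1, Z[1]=0)=0; Z[26]=0
i=27: outside box; Z[27]=0
i=28: outside box; Z[28]=0
i=29: outside box; Z[29]=0
i=30: outside box; Z[30]=1 scan→box=[30,31)
i=31: outside box; Z[31]=0
i=32: outside box; Z[32]=0
i=33: outside box; Z[33]=0
i=34: outside box; Z[34]=0
i=35: outside box; Z[35]=1 scan→box=[35,36)
i=36: outside box; Z[36]=0
i=37: outside box; Z[37]=1 scan→box=[37,38)
i=38: outside box; Z[38]=0
i=39: outside box; Z[39]=0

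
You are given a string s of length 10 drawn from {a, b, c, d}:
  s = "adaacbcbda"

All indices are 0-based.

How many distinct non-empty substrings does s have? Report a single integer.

sorted suffixes:
  #0 SA[0]=9  'a'
  #1 SA[1]=2  'aacbcbda'
  #2 SA[2]=3  'acbcbda'
  #3 SA[3]=0  'adaacbcbda'
  #4 SA[4]=5  'bcbda'
  #5 SA[5]=7  'bda'
  #6 SA[6]=4  'cbcbda'
  #7 SA[7]=6  'cbda'
  #8 SA[8]=8  'da'
  #9 SA[9]=1  'daacbcbda'

SA = [9, 2, 3, 0, 5, 7, 4, 6, 8, 1]
rank  pair      lcp
   1  s[9:],s[2:]  1  'a'
   2  s[2:],s[3:]  1  'a'
   3  s[3:],s[0:]  1  'a'
   4  s[0:],s[5:]  0  ''
   5  s[5:],s[7:]  1  'b'
   6  s[7:],s[4:]  0  ''
   7  s[4:],s[6:]  2  'cb'
   8  s[6:],s[8:]  0  ''
   9  s[8:],s[1:]  2  'da'

n(n+1)/2 = 10·11/2 = 55
Σ LCP = 0 + 1 + 1 + 1 + 0 + 1 + 0 + 2 + 0 + 2 = 8
distinct = 55 − 8 = 47

47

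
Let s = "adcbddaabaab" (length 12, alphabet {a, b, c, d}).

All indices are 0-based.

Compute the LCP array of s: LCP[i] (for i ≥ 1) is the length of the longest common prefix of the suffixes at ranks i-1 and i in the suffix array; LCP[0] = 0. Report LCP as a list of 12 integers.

[0, 3, 1, 2, 1, 0, 1, 1, 0, 0, 1, 1]

sorted suffixes:
  #0 SA[0]=9  'aab'
  #1 SA[1]=6  'aabaab'
  #2 SA[2]=10  'ab'
  #3 SA[3]=7  'abaab'
  #4 SA[4]=0  'adcbddaabaab'
  #5 SA[5]=11  'b'
  #6 SA[6]=8  'baab'
  #7 SA[7]=3  'bddaabaab'
  #8 SA[8]=2  'cbddaabaab'
  #9 SA[9]=5  'daabaab'
  #10 SA[10]=1  'dcbddaabaab'
  #11 SA[11]=4  'ddaabaab'

SA = [9, 6, 10, 7, 0, 11, 8, 3, 2, 5, 1, 4]
[i] adj suffixes → lcp
  [1] 9/6 → 3 ('aab')
  [2] 6/10 → 1 ('a')
  [3] 10/7 → 2 ('ab')
  [4] 7/0 → 1 ('a')
  [5] 0/11 → 0 ('')
  [6] 11/8 → 1 ('b')
  [7] 8/3 → 1 ('b')
  [8] 3/2 → 0 ('')
  [9] 2/5 → 0 ('')
  [10] 5/1 → 1 ('d')
  [11] 1/4 → 1 ('d')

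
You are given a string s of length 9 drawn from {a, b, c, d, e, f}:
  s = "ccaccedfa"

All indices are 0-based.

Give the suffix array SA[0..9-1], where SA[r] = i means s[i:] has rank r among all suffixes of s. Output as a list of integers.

rank | idx | suffix
   0 |   8 | a
   1 |   2 | accedfa
   2 |   1 | caccedfa
   3 |   0 | ccaccedfa
   4 |   3 | ccedfa
   5 |   4 | cedfa
   6 |   6 | dfa
   7 |   5 | edfa
   8 |   7 | fa

[8, 2, 1, 0, 3, 4, 6, 5, 7]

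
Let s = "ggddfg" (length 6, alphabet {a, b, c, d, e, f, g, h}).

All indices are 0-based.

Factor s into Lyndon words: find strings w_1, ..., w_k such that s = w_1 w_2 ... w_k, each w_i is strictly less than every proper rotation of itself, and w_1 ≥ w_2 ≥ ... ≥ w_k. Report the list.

emit factor 1: 'g' (i=0, period=1)
emit factor 2: 'g' (i=1, period=1)
emit factor 3: 'ddfg' (i=2, period=4)

["g", "g", "ddfg"]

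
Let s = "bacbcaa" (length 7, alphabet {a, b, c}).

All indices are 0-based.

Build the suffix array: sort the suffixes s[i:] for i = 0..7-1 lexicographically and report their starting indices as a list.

[6, 5, 1, 0, 3, 4, 2]

sorted suffixes:
  #0 SA[0]=6  'a'
  #1 SA[1]=5  'aa'
  #2 SA[2]=1  'acbcaa'
  #3 SA[3]=0  'bacbcaa'
  #4 SA[4]=3  'bcaa'
  #5 SA[5]=4  'caa'
  #6 SA[6]=2  'cbcaa'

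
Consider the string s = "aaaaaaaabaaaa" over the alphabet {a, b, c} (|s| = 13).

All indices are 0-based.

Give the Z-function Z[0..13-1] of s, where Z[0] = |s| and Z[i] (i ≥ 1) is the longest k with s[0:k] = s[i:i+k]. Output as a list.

[13, 7, 6, 5, 4, 3, 2, 1, 0, 4, 3, 2, 1]

Z[0]=13
i=1: i≥r, start 0; Z[1]=7 scan→box=[1,8)
i=2: min(r-i=6, Z[1]=7)=6; Z[2]=6
i=3: min(r-i=5, Z[2]=6)=5; Z[3]=5
i=4: min(r-i=4, Z[3]=5)=4; Z[4]=4
i=5: min(r-i=3, Z[4]=4)=3; Z[5]=3
i=6: min(r-i=2, Z[5]=3)=2; Z[6]=2
i=7: min(r-i=1, Z[6]=2)=1; Z[7]=1
i=8: i≥r, start 0; Z[8]=0
i=9: i≥r, start 0; Z[9]=4 scan→box=[9,13)
i=10: min(r-i=3, Z[1]=7)=3; Z[10]=3
i=11: min(r-i=2, Z[2]=6)=2; Z[11]=2
i=12: min(r-i=1, Z[3]=5)=1; Z[12]=1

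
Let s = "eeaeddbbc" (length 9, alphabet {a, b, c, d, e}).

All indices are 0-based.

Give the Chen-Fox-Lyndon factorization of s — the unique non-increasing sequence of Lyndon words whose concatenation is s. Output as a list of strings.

["e", "e", "aeddbbc"]

emit factor 1: 'e' (i=0, period=1)
emit factor 2: 'e' (i=1, period=1)
emit factor 3: 'aeddbbc' (i=2, period=7)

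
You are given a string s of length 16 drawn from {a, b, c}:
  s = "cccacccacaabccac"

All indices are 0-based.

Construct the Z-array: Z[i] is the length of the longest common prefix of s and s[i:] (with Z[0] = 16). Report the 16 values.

[16, 2, 1, 0, 5, 2, 1, 0, 1, 0, 0, 0, 2, 1, 0, 1]

Z[0]=16
i=1: i≥r, start 0; Z[1]=2 grow→box=[1,3)
i=2: min(r-i=1, Z[1]=2)=1; Z[2]=1
i=3: i≥r, start 0; Z[3]=0
i=4: i≥r, start 0; Z[4]=5 grow→box=[4,9)
i=5: min(r-i=4, Z[1]=2)=2; Z[5]=2
i=6: min(r-i=3, Z[2]=1)=1; Z[6]=1
i=7: min(r-i=2, Z[3]=0)=0; Z[7]=0
i=8: min(r-i=1, Z[4]=5)=1; Z[8]=1
i=9: i≥r, start 0; Z[9]=0
i=10: i≥r, start 0; Z[10]=0
i=11: i≥r, start 0; Z[11]=0
i=12: i≥r, start 0; Z[12]=2 grow→box=[12,14)
i=13: min(r-i=1, Z[1]=2)=1; Z[13]=1
i=14: i≥r, start 0; Z[14]=0
i=15: i≥r, start 0; Z[15]=1 grow→box=[15,16)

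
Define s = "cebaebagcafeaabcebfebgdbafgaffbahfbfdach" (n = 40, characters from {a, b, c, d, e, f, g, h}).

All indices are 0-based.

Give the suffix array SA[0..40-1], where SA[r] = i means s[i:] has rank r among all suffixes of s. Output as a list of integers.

[12, 13, 37, 3, 9, 27, 24, 6, 31, 2, 23, 5, 30, 14, 34, 17, 20, 8, 0, 15, 38, 36, 22, 11, 1, 4, 16, 19, 29, 33, 35, 10, 18, 28, 25, 26, 7, 21, 39, 32]

rank→(start, suffix):
  0 → (12, 'aabcebfebgdbafgaffbahfbfdach')
  1 → (13, 'abcebfebgdbafgaffbahfbfdach')
  2 → (37, 'ach')
  3 → (3, 'aebagcafeaabcebfebgdbafgaffbahfbfdach')
  4 → (9, 'afeaabcebfebgdbafgaffbahfbfdach')
  5 → (27, 'affbahfbfdach')
  6 → (24, 'afgaffbahfbfdach')
  7 → (6, 'agcafeaabcebfebgdbafgaffbahfbfdach')
  8 → (31, 'ahfbfdach')
  9 → (2, 'baebagcafeaabcebfebgdbafgaffbahfbfdach')
  10 → (23, 'bafgaffbahfbfdach')
  11 → (5, 'bagcafeaabcebfebgdbafgaffbahfbfdach')
  12 → (30, 'bahfbfdach')
  13 → (14, 'bcebfebgdbafgaffbahfbfdach')
  14 → (34, 'bfdach')
  15 → (17, 'bfebgdbafgaffbahfbfdach')
  16 → (20, 'bgdbafgaffbahfbfdach')
  17 → (8, 'cafeaabcebfebgdbafgaffbahfbfdach')
  18 → (0, 'cebaebagcafeaabcebfebgdbafgaffbahfbfdach')
  19 → (15, 'cebfebgdbafgaffbahfbfdach')
  20 → (38, 'ch')
  21 → (36, 'dach')
  22 → (22, 'dbafgaffbahfbfdach')
  23 → (11, 'eaabcebfebgdbafgaffbahfbfdach')
  24 → (1, 'ebaebagcafeaabcebfebgdbafgaffbahfbfdach')
  25 → (4, 'ebagcafeaabcebfebgdbafgaffbahfbfdach')
  26 → (16, 'ebfebgdbafgaffbahfbfdach')
  27 → (19, 'ebgdbafgaffbahfbfdach')
  28 → (29, 'fbahfbfdach')
  29 → (33, 'fbfdach')
  30 → (35, 'fdach')
  31 → (10, 'feaabcebfebgdbafgaffbahfbfdach')
  32 → (18, 'febgdbafgaffbahfbfdach')
  33 → (28, 'ffbahfbfdach')
  34 → (25, 'fgaffbahfbfdach')
  35 → (26, 'gaffbahfbfdach')
  36 → (7, 'gcafeaabcebfebgdbafgaffbahfbfdach')
  37 → (21, 'gdbafgaffbahfbfdach')
  38 → (39, 'h')
  39 → (32, 'hfbfdach')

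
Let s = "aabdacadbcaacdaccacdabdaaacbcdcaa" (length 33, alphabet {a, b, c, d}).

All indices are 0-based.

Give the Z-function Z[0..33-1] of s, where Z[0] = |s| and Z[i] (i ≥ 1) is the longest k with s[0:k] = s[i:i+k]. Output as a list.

[33, 1, 0, 0, 1, 0, 1, 0, 0, 0, 2, 1, 0, 0, 1, 0, 0, 1, 0, 0, 1, 0, 0, 2, 2, 1, 0, 0, 0, 0, 0, 2, 1]

Z[0]=33
i=1: fresh scan; Z[1]=1 scan→box=[1,2)
i=2: fresh scan; Z[2]=0
i=3: fresh scan; Z[3]=0
i=4: fresh scan; Z[4]=1 scan→box=[4,5)
i=5: fresh scan; Z[5]=0
i=6: fresh scan; Z[6]=1 scan→box=[6,7)
i=7: fresh scan; Z[7]=0
i=8: fresh scan; Z[8]=0
i=9: fresh scan; Z[9]=0
i=10: fresh scan; Z[10]=2 scan→box=[10,12)
i=11: min(r-i=1, Z[1]=1)=1; Z[11]=1
i=12: fresh scan; Z[12]=0
i=13: fresh scan; Z[13]=0
i=14: fresh scan; Z[14]=1 scan→box=[14,15)
i=15: fresh scan; Z[15]=0
i=16: fresh scan; Z[16]=0
i=17: fresh scan; Z[17]=1 scan→box=[17,18)
i=18: fresh scan; Z[18]=0
i=19: fresh scan; Z[19]=0
i=20: fresh scan; Z[20]=1 scan→box=[20,21)
i=21: fresh scan; Z[21]=0
i=22: fresh scan; Z[22]=0
i=23: fresh scan; Z[23]=2 scan→box=[23,25)
i=24: min(r-i=1, Z[1]=1)=1; Z[24]=2 scan→box=[24,26)
i=25: min(r-i=1, Z[1]=1)=1; Z[25]=1
i=26: fresh scan; Z[26]=0
i=27: fresh scan; Z[27]=0
i=28: fresh scan; Z[28]=0
i=29: fresh scan; Z[29]=0
i=30: fresh scan; Z[30]=0
i=31: fresh scan; Z[31]=2 scan→box=[31,33)
i=32: min(r-i=1, Z[1]=1)=1; Z[32]=1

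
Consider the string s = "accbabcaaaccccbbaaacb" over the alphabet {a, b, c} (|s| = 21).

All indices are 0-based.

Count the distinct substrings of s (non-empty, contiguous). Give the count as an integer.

196

rank | idx | suffix
   0 |  16 | aaacb
   1 |   7 | aaaccccbbaaacb
   2 |  17 | aacb
   3 |   8 | aaccccbbaaacb
   4 |   4 | abcaaaccccbbaaacb
   5 |  18 | acb
   6 |   0 | accbabcaaaccccbbaaacb
   7 |   9 | accccbbaaacb
   8 |  20 | b
   9 |  15 | baaacb
  10 |   3 | babcaaaccccbbaaacb
  11 |  14 | bbaaacb
  12 |   5 | bcaaaccccbbaaacb
  13 |   6 | caaaccccbbaaacb
  14 |  19 | cb
  15 |   2 | cbabcaaaccccbbaaacb
  16 |  13 | cbbaaacb
  17 |   1 | ccbabcaaaccccbbaaacb
  18 |  12 | ccbbaaacb
  19 |  11 | cccbbaaacb
  20 |  10 | ccccbbaaacb

SA = [16, 7, 17, 8, 4, 18, 0, 9, 20, 15, 3, 14, 5, 6, 19, 2, 13, 1, 12, 11, 10]
i: (SA[i-1],SA[i]) lcp shared
  1: (16,7) 4 'aaac'
  2: (7,17) 2 'aa'
  3: (17,8) 3 'aac'
  4: (8,4) 1 'a'
  5: (4,18) 1 'a'
  6: (18,0) 2 'ac'
  7: (0,9) 3 'acc'
  8: (9,20) 0 ''
  9: (20,15) 1 'b'
  10: (15,3) 2 'ba'
  11: (3,14) 1 'b'
  12: (14,5) 1 'b'
  13: (5,6) 0 ''
  14: (6,19) 1 'c'
  15: (19,2) 2 'cb'
  16: (2,13) 2 'cb'
  17: (13,1) 1 'c'
  18: (1,12) 3 'ccb'
  19: (12,11) 2 'cc'
  20: (11,10) 3 'ccc'

n(n+1)/2 = 21·22/2 = 231
Σ LCP = 0 + 4 + 2 + 3 + 1 + 1 + 2 + 3 + 0 + 1 + 2 + 1 + 1 + 0 + 1 + 2 + 2 + 1 + 3 + 2 + 3 = 35
distinct = 231 − 35 = 196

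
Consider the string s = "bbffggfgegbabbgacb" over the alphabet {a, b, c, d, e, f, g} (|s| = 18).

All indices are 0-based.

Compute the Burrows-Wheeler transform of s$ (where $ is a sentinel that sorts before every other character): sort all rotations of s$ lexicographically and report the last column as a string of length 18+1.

rank  rotation             last
    0  $bbffggfgegbabbgacb  b
    1  abbgacb$bbffggfgegb  b
    2  acb$bbffggfgegbabbg  g
    3  b$bbffggfgegbabbgac  c
    4  babbgacb$bbffggfgeg  g
    5  bbffggfgegbabbgacb$  $
    6  bbgacb$bbffggfgegba  a
    7  bffggfgegbabbgacb$b  b
    8  bgacb$bbffggfgegbab  b
    9  cb$bbffggfgegbabbga  a
   10  egbabbgacb$bbffggfg  g
   11  ffggfgegbabbgacb$bb  b
   12  fgegbabbgacb$bbffgg  g
   13  fggfgegbabbgacb$bbf  f
   14  gacb$bbffggfgegbabb  b
   15  gbabbgacb$bbffggfge  e
   16  gegbabbgacb$bbffggf  f
   17  gfgegbabbgacb$bbffg  g
   18  ggfgegbabbgacb$bbff  f

bbgcg$abbagbgfbefgf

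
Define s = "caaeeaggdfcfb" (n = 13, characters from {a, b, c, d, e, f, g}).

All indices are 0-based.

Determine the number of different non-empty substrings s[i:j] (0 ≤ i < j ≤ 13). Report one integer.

85

sorted suffixes:
  #0 SA[0]=1  'aaeeaggdfcfb'
  #1 SA[1]=2  'aeeaggdfcfb'
  #2 SA[2]=5  'aggdfcfb'
  #3 SA[3]=12  'b'
  #4 SA[4]=0  'caaeeaggdfcfb'
  #5 SA[5]=10  'cfb'
  #6 SA[6]=8  'dfcfb'
  #7 SA[7]=4  'eaggdfcfb'
  #8 SA[8]=3  'eeaggdfcfb'
  #9 SA[9]=11  'fb'
  #10 SA[10]=9  'fcfb'
  #11 SA[11]=7  'gdfcfb'
  #12 SA[12]=6  'ggdfcfb'

SA = [1, 2, 5, 12, 0, 10, 8, 4, 3, 11, 9, 7, 6]
i: (SA[i-1],SA[i]) lcp shared
  1: (1,2) 1 'a'
  2: (2,5) 1 'a'
  3: (5,12) 0 ''
  4: (12,0) 0 ''
  5: (0,10) 1 'c'
  6: (10,8) 0 ''
  7: (8,4) 0 ''
  8: (4,3) 1 'e'
  9: (3,11) 0 ''
  10: (11,9) 1 'f'
  11: (9,7) 0 ''
  12: (7,6) 1 'g'

n(n+1)/2 = 13·14/2 = 91
Σ LCP = 0 + 1 + 1 + 0 + 0 + 1 + 0 + 0 + 1 + 0 + 1 + 0 + 1 = 6
distinct = 91 − 6 = 85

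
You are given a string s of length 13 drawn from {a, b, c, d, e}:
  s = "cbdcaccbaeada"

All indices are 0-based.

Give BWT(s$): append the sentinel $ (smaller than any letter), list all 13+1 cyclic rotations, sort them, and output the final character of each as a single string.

adcebccdc$aaba

rank  rotation        last
    0  $cbdcaccbaeada  a
    1  a$cbdcaccbaead  d
    2  accbaeada$cbdc  c
    3  ada$cbdcaccbae  e
    4  aeada$cbdcaccb  b
    5  baeada$cbdcacc  c
    6  bdcaccbaeada$c  c
    7  caccbaeada$cbd  d
    8  cbaeada$cbdcac  c
    9  cbdcaccbaeada$  $
   10  ccbaeada$cbdca  a
   11  da$cbdcaccbaea  a
   12  dcaccbaeada$cb  b
   13  eada$cbdcaccba  a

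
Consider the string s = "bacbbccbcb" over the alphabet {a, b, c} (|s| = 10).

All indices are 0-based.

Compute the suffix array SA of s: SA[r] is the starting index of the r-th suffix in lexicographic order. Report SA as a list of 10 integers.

rank | idx | suffix
   0 |   1 | acbbccbcb
   1 |   9 | b
   2 |   0 | bacbbccbcb
   3 |   3 | bbccbcb
   4 |   7 | bcb
   5 |   4 | bccbcb
   6 |   8 | cb
   7 |   2 | cbbccbcb
   8 |   6 | cbcb
   9 |   5 | ccbcb

[1, 9, 0, 3, 7, 4, 8, 2, 6, 5]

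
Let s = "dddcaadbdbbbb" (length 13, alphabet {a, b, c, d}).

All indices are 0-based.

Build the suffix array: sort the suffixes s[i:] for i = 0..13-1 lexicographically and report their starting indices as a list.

rank | idx | suffix
   0 |   4 | aadbdbbbb
   1 |   5 | adbdbbbb
   2 |  12 | b
   3 |  11 | bb
   4 |  10 | bbb
   5 |   9 | bbbb
   6 |   7 | bdbbbb
   7 |   3 | caadbdbbbb
   8 |   8 | dbbbb
   9 |   6 | dbdbbbb
  10 |   2 | dcaadbdbbbb
  11 |   1 | ddcaadbdbbbb
  12 |   0 | dddcaadbdbbbb

[4, 5, 12, 11, 10, 9, 7, 3, 8, 6, 2, 1, 0]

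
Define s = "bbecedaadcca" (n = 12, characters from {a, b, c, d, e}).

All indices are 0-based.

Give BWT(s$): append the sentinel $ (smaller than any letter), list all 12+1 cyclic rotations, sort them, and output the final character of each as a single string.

acda$bcdeeabc

rank  rotation       last
    0  $bbecedaadcca  a
    1  a$bbecedaadcc  c
    2  aadcca$bbeced  d
    3  adcca$bbeceda  a
    4  bbecedaadcca$  $
    5  becedaadcca$b  b
    6  ca$bbecedaadc  c
    7  cca$bbecedaad  d
    8  cedaadcca$bbe  e
    9  daadcca$bbece  e
   10  dcca$bbecedaa  a
   11  ecedaadcca$bb  b
   12  edaadcca$bbec  c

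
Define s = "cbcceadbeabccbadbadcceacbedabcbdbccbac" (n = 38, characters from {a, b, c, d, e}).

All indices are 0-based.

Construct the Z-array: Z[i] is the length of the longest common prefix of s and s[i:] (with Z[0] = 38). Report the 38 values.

[38, 0, 1, 1, 0, 0, 0, 0, 0, 0, 0, 1, 2, 0, 0, 0, 0, 0, 0, 1, 1, 0, 0, 2, 0, 0, 0, 0, 0, 2, 0, 0, 0, 1, 2, 0, 0, 1]

Z[0]=38
i=1: fresh scan; Z[1]=0
i=2: fresh scan; Z[2]=1 extend→box=[2,3)
i=3: fresh scan; Z[3]=1 extend→box=[3,4)
i=4: fresh scan; Z[4]=0
i=5: fresh scan; Z[5]=0
i=6: fresh scan; Z[6]=0
i=7: fresh scan; Z[7]=0
i=8: fresh scan; Z[8]=0
i=9: fresh scan; Z[9]=0
i=10: fresh scan; Z[10]=0
i=11: fresh scan; Z[11]=1 extend→box=[11,12)
i=12: fresh scan; Z[12]=2 extend→box=[12,14)
i=13: min(r-i=1, Z[1]=0)=0; Z[13]=0
i=14: fresh scan; Z[14]=0
i=15: fresh scan; Z[15]=0
i=16: fresh scan; Z[16]=0
i=17: fresh scan; Z[17]=0
i=18: fresh scan; Z[18]=0
i=19: fresh scan; Z[19]=1 extend→box=[19,20)
i=20: fresh scan; Z[20]=1 extend→box=[20,21)
i=21: fresh scan; Z[21]=0
i=22: fresh scan; Z[22]=0
i=23: fresh scan; Z[23]=2 extend→box=[23,25)
i=24: min(r-i=1, Z[1]=0)=0; Z[24]=0
i=25: fresh scan; Z[25]=0
i=26: fresh scan; Z[26]=0
i=27: fresh scan; Z[27]=0
i=28: fresh scan; Z[28]=0
i=29: fresh scan; Z[29]=2 extend→box=[29,31)
i=30: min(r-i=1, Z[1]=0)=0; Z[30]=0
i=31: fresh scan; Z[31]=0
i=32: fresh scan; Z[32]=0
i=33: fresh scan; Z[33]=1 extend→box=[33,34)
i=34: fresh scan; Z[34]=2 extend→box=[34,36)
i=35: min(r-i=1, Z[1]=0)=0; Z[35]=0
i=36: fresh scan; Z[36]=0
i=37: fresh scan; Z[37]=1 extend→box=[37,38)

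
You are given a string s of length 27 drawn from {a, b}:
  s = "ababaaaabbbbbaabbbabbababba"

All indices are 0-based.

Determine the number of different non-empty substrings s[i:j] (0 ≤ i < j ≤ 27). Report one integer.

303

sorted suffixes:
  #0 SA[0]=26  'a'
  #1 SA[1]=4  'aaaabbbbbaabbbabbababba'
  #2 SA[2]=5  'aaabbbbbaabbbabbababba'
  #3 SA[3]=13  'aabbbabbababba'
  #4 SA[4]=6  'aabbbbbaabbbabbababba'
  #5 SA[5]=2  'abaaaabbbbbaabbbabbababba'
  #6 SA[6]=0  'ababaaaabbbbbaabbbabbababba'
  #7 SA[7]=21  'ababba'
  #8 SA[8]=23  'abba'
  #9 SA[9]=18  'abbababba'
  #10 SA[10]=14  'abbbabbababba'
  #11 SA[11]=7  'abbbbbaabbbabbababba'
  #12 SA[12]=25  'ba'
  #13 SA[13]=3  'baaaabbbbbaabbbabbababba'
  #14 SA[14]=12  'baabbbabbababba'
  #15 SA[15]=1  'babaaaabbbbbaabbbabbababba'
  #16 SA[16]=20  'bababba'
  #17 SA[17]=22  'babba'
  #18 SA[18]=17  'babbababba'
  #19 SA[19]=24  'bba'
  #20 SA[20]=11  'bbaabbbabbababba'
  #21 SA[21]=19  'bbababba'
  #22 SA[22]=16  'bbabbababba'
  #23 SA[23]=10  'bbbaabbbabbababba'
  #24 SA[24]=15  'bbbabbababba'
  #25 SA[25]=9  'bbbbaabbbabbababba'
  #26 SA[26]=8  'bbbbbaabbbabbababba'

SA = [26, 4, 5, 13, 6, 2, 0, 21, 23, 18, 14, 7, 25, 3, 12, 1, 20, 22, 17, 24, 11, 19, 16, 10, 15, 9, 8]
i: (SA[i-1],SA[i]) lcp shared
  1: (26,4) 1 'a'
  2: (4,5) 3 'aaa'
  3: (5,13) 2 'aa'
  4: (13,6) 5 'aabbb'
  5: (6,2) 1 'a'
  6: (2,0) 3 'aba'
  7: (0,21) 4 'abab'
  8: (21,23) 2 'ab'
  9: (23,18) 4 'abba'
  10: (18,14) 3 'abb'
  11: (14,7) 4 'abbb'
  12: (7,25) 0 ''
  13: (25,3) 2 'ba'
  14: (3,12) 3 'baa'
  15: (12,1) 2 'ba'
  16: (1,20) 4 'baba'
  17: (20,22) 3 'bab'
  18: (22,17) 5 'babba'
  19: (17,24) 1 'b'
  20: (24,11) 3 'bba'
  21: (11,19) 3 'bba'
  22: (19,16) 4 'bbab'
  23: (16,10) 2 'bb'
  24: (10,15) 4 'bbba'
  25: (15,9) 3 'bbb'
  26: (9,8) 4 'bbbb'

n(n+1)/2 = 27·28/2 = 378
Σ LCP = 0 + 1 + 3 + 2 + 5 + 1 + 3 + 4 + 2 + 4 + 3 + 4 + 0 + 2 + 3 + 2 + 4 + 3 + 5 + 1 + 3 + 3 + 4 + 2 + 4 + 3 + 4 = 75
distinct = 378 − 75 = 303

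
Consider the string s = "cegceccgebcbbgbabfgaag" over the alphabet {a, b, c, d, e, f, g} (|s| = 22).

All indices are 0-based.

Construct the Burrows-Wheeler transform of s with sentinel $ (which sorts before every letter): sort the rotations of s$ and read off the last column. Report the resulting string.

rank  rotation                 last
    0  $cegceccgebcbbgbabfgaag  g
    1  aag$cegceccgebcbbgbabfg  g
    2  abfgaag$cegceccgebcbbgb  b
    3  ag$cegceccgebcbbgbabfga  a
    4  babfgaag$cegceccgebcbbg  g
    5  bbgbabfgaag$cegceccgebc  c
    6  bcbbgbabfgaag$cegceccge  e
    7  bfgaag$cegceccgebcbbgba  a
    8  bgbabfgaag$cegceccgebcb  b
    9  cbbgbabfgaag$cegceccgeb  b
   10  ccgebcbbgbabfgaag$cegce  e
   11  ceccgebcbbgbabfgaag$ceg  g
   12  cegceccgebcbbgbabfgaag$  $
   13  cgebcbbgbabfgaag$cegcec  c
   14  ebcbbgbabfgaag$cegceccg  g
   15  eccgebcbbgbabfgaag$cegc  c
   16  egceccgebcbbgbabfgaag$c  c
   17  fgaag$cegceccgebcbbgbab  b
   18  g$cegceccgebcbbgbabfgaa  a
   19  gaag$cegceccgebcbbgbabf  f
   20  gbabfgaag$cegceccgebcbb  b
   21  gceccgebcbbgbabfgaag$ce  e
   22  gebcbbgbabfgaag$cegcecc  c

ggbagceabbeg$cgccbafbec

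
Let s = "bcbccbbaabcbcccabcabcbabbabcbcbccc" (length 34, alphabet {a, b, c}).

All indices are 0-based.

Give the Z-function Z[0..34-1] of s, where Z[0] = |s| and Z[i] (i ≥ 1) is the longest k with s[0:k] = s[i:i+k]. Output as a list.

[34, 0, 2, 0, 0, 1, 1, 0, 0, 5, 0, 2, 0, 0, 0, 0, 2, 0, 0, 3, 0, 1, 0, 1, 1, 0, 4, 0, 5, 0, 2, 0, 0, 0]

Z[0]=34
i=1: i≥r, start 0; Z[1]=0
i=2: i≥r, start 0; Z[2]=2 extend→box=[2,4)
i=3: min(r-i=1, Z[1]=0)=0; Z[3]=0
i=4: i≥r, start 0; Z[4]=0
i=5: i≥r, start 0; Z[5]=1 extend→box=[5,6)
i=6: i≥r, start 0; Z[6]=1 extend→box=[6,7)
i=7: i≥r, start 0; Z[7]=0
i=8: i≥r, start 0; Z[8]=0
i=9: i≥r, start 0; Z[9]=5 extend→box=[9,14)
i=10: min(r-i=4, Z[1]=0)=0; Z[10]=0
i=11: min(r-i=3, Z[2]=2)=2; Z[11]=2
i=12: min(r-i=2, Z[3]=0)=0; Z[12]=0
i=13: min(r-i=1, Z[4]=0)=0; Z[13]=0
i=14: i≥r, start 0; Z[14]=0
i=15: i≥r, start 0; Z[15]=0
i=16: i≥r, start 0; Z[16]=2 extend→box=[16,18)
i=17: min(r-i=1, Z[1]=0)=0; Z[17]=0
i=18: i≥r, start 0; Z[18]=0
i=19: i≥r, start 0; Z[19]=3 extend→box=[19,22)
i=20: min(r-i=2, Z[1]=0)=0; Z[20]=0
i=21: min(r-i=1, Z[2]=2)=1; Z[21]=1
i=22: i≥r, start 0; Z[22]=0
i=23: i≥r, start 0; Z[23]=1 extend→box=[23,24)
i=24: i≥r, start 0; Z[24]=1 extend→box=[24,25)
i=25: i≥r, start 0; Z[25]=0
i=26: i≥r, start 0; Z[26]=4 extend→box=[26,30)
i=27: min(r-i=3, Z[1]=0)=0; Z[27]=0
i=28: min(r-i=2, Z[2]=2)=2; Z[28]=5 extend→box=[28,33)
i=29: min(r-i=4, Z[1]=0)=0; Z[29]=0
i=30: min(r-i=3, Z[2]=2)=2; Z[30]=2
i=31: min(r-i=2, Z[3]=0)=0; Z[31]=0
i=32: min(r-i=1, Z[4]=0)=0; Z[32]=0
i=33: i≥r, start 0; Z[33]=0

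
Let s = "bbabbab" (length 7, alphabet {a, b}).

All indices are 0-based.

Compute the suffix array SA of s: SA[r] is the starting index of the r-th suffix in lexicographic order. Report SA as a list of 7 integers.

[5, 2, 6, 4, 1, 3, 0]

sorted suffixes:
  #0 SA[0]=5  'ab'
  #1 SA[1]=2  'abbab'
  #2 SA[2]=6  'b'
  #3 SA[3]=4  'bab'
  #4 SA[4]=1  'babbab'
  #5 SA[5]=3  'bbab'
  #6 SA[6]=0  'bbabbab'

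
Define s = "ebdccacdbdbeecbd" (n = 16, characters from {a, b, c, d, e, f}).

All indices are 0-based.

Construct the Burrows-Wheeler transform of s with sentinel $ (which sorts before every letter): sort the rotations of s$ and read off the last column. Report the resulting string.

dccdedcedabcbb$eb

rank  rotation           last
    0  $ebdccacdbdbeecbd  d
    1  acdbdbeecbd$ebdcc  c
    2  bd$ebdccacdbdbeec  c
    3  bdbeecbd$ebdccacd  d
    4  bdccacdbdbeecbd$e  e
    5  beecbd$ebdccacdbd  d
    6  cacdbdbeecbd$ebdc  c
    7  cbd$ebdccacdbdbee  e
    8  ccacdbdbeecbd$ebd  d
    9  cdbdbeecbd$ebdcca  a
   10  d$ebdccacdbdbeecb  b
   11  dbdbeecbd$ebdccac  c
   12  dbeecbd$ebdccacdb  b
   13  dccacdbdbeecbd$eb  b
   14  ebdccacdbdbeecbd$  $
   15  ecbd$ebdccacdbdbe  e
   16  eecbd$ebdccacdbdb  b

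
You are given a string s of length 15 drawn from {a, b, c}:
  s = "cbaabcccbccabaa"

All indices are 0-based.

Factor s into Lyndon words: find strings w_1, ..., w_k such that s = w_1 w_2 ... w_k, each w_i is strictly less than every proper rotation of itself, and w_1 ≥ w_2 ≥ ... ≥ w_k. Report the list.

["c", "b", "aabcccbccab", "a", "a"]

emit factor 1: 'c' (i=0, period=1)
emit factor 2: 'b' (i=1, period=1)
emit factor 3: 'aabcccbccab' (i=2, period=11)
emit factor 4: 'a' (i=13, period=1)
emit factor 5: 'a' (i=14, period=1)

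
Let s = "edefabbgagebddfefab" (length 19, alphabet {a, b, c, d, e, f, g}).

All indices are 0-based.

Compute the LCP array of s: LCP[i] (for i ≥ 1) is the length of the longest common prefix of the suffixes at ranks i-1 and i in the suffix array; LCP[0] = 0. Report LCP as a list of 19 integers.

[0, 2, 1, 0, 1, 1, 1, 0, 1, 1, 0, 1, 1, 4, 0, 3, 1, 0, 1]

rank | idx | suffix
   0 |  17 | ab
   1 |   4 | abbgagebddfefab
   2 |   8 | agebddfefab
   3 |  18 | b
   4 |   5 | bbgagebddfefab
   5 |  11 | bddfefab
   6 |   6 | bgagebddfefab
   7 |  12 | ddfefab
   8 |   1 | defabbgagebddfefab
   9 |  13 | dfefab
  10 |  10 | ebddfefab
  11 |   0 | edefabbgagebddfefab
  12 |  15 | efab
  13 |   2 | efabbgagebddfefab
  14 |  16 | fab
  15 |   3 | fabbgagebddfefab
  16 |  14 | fefab
  17 |   7 | gagebddfefab
  18 |   9 | gebddfefab

SA = [17, 4, 8, 18, 5, 11, 6, 12, 1, 13, 10, 0, 15, 2, 16, 3, 14, 7, 9]
[i] adj suffixes → lcp
  [1] 17/4 → 2 ('ab')
  [2] 4/8 → 1 ('a')
  [3] 8/18 → 0 ('')
  [4] 18/5 → 1 ('b')
  [5] 5/11 → 1 ('b')
  [6] 11/6 → 1 ('b')
  [7] 6/12 → 0 ('')
  [8] 12/1 → 1 ('d')
  [9] 1/13 → 1 ('d')
  [10] 13/10 → 0 ('')
  [11] 10/0 → 1 ('e')
  [12] 0/15 → 1 ('e')
  [13] 15/2 → 4 ('efab')
  [14] 2/16 → 0 ('')
  [15] 16/3 → 3 ('fab')
  [16] 3/14 → 1 ('f')
  [17] 14/7 → 0 ('')
  [18] 7/9 → 1 ('g')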